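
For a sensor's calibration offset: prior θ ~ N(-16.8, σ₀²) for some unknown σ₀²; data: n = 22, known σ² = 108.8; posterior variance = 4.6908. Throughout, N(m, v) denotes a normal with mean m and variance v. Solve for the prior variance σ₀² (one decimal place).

For the Normal–Normal model with known σ², precisions add: τ_n = τ₀ + n/σ².
So 1/σ₀² = 1/4.6908 − 22/108.8 = 0.213183 − 0.202206 = 0.010977.
Hence σ₀² = 1/0.010977 ≈ 91.1.

σ₀² = 91.1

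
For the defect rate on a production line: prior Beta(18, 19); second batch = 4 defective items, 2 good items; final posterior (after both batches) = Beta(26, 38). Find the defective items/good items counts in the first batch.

4 defective items and 17 good items

Because Beta–binomial updating is additive in the counts, the combined data contributed (α_post−α_prior, β_post−β_prior) successes and failures.
Total across both batches: 26−18=8 defective items, 38−19=19 good items.
Subtract the second batch: 8−4=4 defective items and 19−2=17 good items.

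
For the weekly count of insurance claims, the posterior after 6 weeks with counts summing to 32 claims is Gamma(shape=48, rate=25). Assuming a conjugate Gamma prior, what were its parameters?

Gamma(shape=16, rate=19)

Gamma–Poisson conjugacy: posterior shape = α + Σxᵢ, posterior rate = β + n.
So α = 48 − 32 = 16 and β = 25 − 6 = 19.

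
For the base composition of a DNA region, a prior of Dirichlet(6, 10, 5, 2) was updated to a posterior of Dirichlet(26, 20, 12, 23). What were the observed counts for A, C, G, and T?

counts (20, 10, 7, 21)

For a Dirichlet(α) prior with multinomial counts c, the posterior is Dirichlet(α + c) componentwise.
Counts are posterior − prior componentwise: 26−6=20, 20−10=10, 12−5=7, 23−2=21.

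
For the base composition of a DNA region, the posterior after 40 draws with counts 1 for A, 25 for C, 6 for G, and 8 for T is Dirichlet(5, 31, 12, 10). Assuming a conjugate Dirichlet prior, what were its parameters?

Dirichlet(4, 6, 6, 2)

For a Dirichlet(α) prior with multinomial counts c, the posterior is Dirichlet(α + c) componentwise.
Subtract each count from the matching posterior parameter: 5−1=4, 31−25=6, 12−6=6, 10−8=2.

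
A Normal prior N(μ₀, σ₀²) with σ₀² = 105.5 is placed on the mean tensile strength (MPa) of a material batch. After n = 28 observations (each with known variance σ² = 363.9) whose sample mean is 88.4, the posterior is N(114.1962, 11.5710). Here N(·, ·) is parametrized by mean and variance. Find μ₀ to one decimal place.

μ₀ = 323.6

The posterior mean is a precision-weighted average: μ_n = (τ₀μ₀ + τ_data·x̄)/(τ₀+τ_data), with τ₀=1/σ₀² and τ_data=n/σ².
Here τ₀ = 1/105.5 = 0.009479 and τ_data = 28/363.9 = 0.076944, so τ_n = 0.086423.
Rearranging for μ₀: μ₀ = (μ_n·τ_n − τ_data·x̄)/τ₀ = (114.1962·0.086423 − 0.076944·88.4) / 0.009479 = 3.067329/0.009479 ≈ 323.6.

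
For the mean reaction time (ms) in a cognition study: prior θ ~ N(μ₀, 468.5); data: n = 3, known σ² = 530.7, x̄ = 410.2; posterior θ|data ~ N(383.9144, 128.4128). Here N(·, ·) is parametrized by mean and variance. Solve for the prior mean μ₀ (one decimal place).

μ₀ = 314.3

The posterior mean is a precision-weighted average: μ_n = (τ₀μ₀ + τ_data·x̄)/(τ₀+τ_data), with τ₀=1/σ₀² and τ_data=n/σ².
Here τ₀ = 1/468.5 = 0.002134 and τ_data = 3/530.7 = 0.005653, so τ_n = 0.007787.
Rearranging for μ₀: μ₀ = (μ_n·τ_n − τ_data·x̄)/τ₀ = (383.9144·0.007787 − 0.005653·410.2) / 0.002134 = 0.670681/0.002134 ≈ 314.3.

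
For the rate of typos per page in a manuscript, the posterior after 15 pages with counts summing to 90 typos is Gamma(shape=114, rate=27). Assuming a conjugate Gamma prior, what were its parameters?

Gamma–Poisson conjugacy: posterior shape = α + Σxᵢ, posterior rate = β + n.
So α = 114 − 90 = 24 and β = 27 − 15 = 12.

Gamma(shape=24, rate=12)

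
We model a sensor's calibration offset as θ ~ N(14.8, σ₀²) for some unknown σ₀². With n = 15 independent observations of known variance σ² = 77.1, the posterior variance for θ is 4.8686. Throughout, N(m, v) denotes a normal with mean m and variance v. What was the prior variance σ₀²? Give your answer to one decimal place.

Posterior precision equals prior precision plus data precision: 1/σ_n² = 1/σ₀² + n/σ².
So 1/σ₀² = 1/4.8686 − 15/77.1 = 0.205398 − 0.194553 = 0.010845.
Hence σ₀² = 1/0.010845 ≈ 92.2.

σ₀² = 92.2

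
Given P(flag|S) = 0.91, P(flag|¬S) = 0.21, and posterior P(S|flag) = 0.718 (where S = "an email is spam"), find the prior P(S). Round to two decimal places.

In odds form, posterior odds = prior odds × likelihood ratio, so prior odds = posterior odds ÷ LR.
Posterior odds = 0.718/(1−0.718) = 2.5461. LR = 0.91/0.21 = 4.3333.
Prior odds = 2.5461/4.3333 = 0.5876, so P(S) = 0.5876/(1+0.5876) ≈ 0.37.

P(S) = 0.37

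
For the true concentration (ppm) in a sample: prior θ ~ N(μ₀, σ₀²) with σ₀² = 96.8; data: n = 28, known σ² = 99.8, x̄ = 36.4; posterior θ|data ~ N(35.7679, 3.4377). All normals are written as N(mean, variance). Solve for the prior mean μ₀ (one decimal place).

μ₀ = 18.6

The posterior mean is a precision-weighted average: μ_n = (τ₀μ₀ + τ_data·x̄)/(τ₀+τ_data), with τ₀=1/σ₀² and τ_data=n/σ².
Here τ₀ = 1/96.8 = 0.010331 and τ_data = 28/99.8 = 0.280561, so τ_n = 0.290892.
Rearranging for μ₀: μ₀ = (μ_n·τ_n − τ_data·x̄)/τ₀ = (35.7679·0.290892 − 0.280561·36.4) / 0.010331 = 0.192176/0.010331 ≈ 18.6.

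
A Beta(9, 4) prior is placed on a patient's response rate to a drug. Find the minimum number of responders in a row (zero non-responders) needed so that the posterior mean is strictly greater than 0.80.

k = 8

After k responders and 0 non-responders the posterior is Beta(9+k, 4), with mean (9+k)/(9+4+k).
Set (9+k)/(13+k) > 0.80 and solve: k > (0.80·13 − 9)/(1 − 0.80) = 7.000.
The smallest integer exceeding 7.000 is 8.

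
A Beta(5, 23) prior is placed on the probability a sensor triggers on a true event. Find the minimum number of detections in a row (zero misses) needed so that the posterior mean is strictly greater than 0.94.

After k detections and 0 misses the posterior is Beta(5+k, 23), with mean (5+k)/(5+23+k).
Set (5+k)/(28+k) > 0.94 and solve: k > (0.94·28 − 5)/(1 − 0.94) = 355.333.
The smallest integer exceeding 355.333 is 356.

k = 356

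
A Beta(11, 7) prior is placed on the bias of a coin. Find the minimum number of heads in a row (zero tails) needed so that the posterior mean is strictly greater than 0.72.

After k heads and 0 tails the posterior is Beta(11+k, 7), with mean (11+k)/(11+7+k).
Set (11+k)/(18+k) > 0.72 and solve: k > (0.72·18 − 11)/(1 − 0.72) = 7.000.
The smallest integer exceeding 7.000 is 8.

k = 8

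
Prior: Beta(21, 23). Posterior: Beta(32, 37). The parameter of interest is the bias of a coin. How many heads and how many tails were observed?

Beta is conjugate to the binomial likelihood: posterior = Beta(α+s, β+f).
Match parameters: s=32−21=11, f=37−23=14.

11 heads and 14 tails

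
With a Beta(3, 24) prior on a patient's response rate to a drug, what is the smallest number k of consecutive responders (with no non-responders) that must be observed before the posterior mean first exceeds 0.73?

k = 62

After k responders and 0 non-responders the posterior is Beta(3+k, 24), with mean (3+k)/(3+24+k).
Set (3+k)/(27+k) > 0.73 and solve: k > (0.73·27 − 3)/(1 − 0.73) = 61.889.
The smallest integer exceeding 61.889 is 62, and checking k=62: (65)/(89) = 0.7303 > 0.73.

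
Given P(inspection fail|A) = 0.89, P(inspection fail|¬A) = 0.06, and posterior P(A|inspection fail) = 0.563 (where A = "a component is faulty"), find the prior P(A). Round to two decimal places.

Bayes' rule in odds form gives O(A|E) = O(A)·[P(E|A)/P(E|¬A)], hence O(A) = O(A|E)/LR.
Posterior odds = 0.563/(1−0.563) = 1.2883. LR = 0.89/0.06 = 14.8333.
Prior odds = 1.2883/14.8333 = 0.0869, so P(A) = 0.0869/(1+0.0869) ≈ 0.08.

P(A) = 0.08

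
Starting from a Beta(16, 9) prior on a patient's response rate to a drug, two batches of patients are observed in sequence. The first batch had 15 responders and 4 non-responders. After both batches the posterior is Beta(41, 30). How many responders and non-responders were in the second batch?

10 responders and 17 non-responders

Because Beta–binomial updating is additive in the counts, the combined data contributed (α_post−α_prior, β_post−β_prior) successes and failures.
Total across both batches: 41−16=25 responders, 30−9=21 non-responders.
Subtract the first batch: 25−15=10 responders and 21−4=17 non-responders.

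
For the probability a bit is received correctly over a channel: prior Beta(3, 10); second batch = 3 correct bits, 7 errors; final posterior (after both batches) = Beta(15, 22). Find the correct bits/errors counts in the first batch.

Sequential conjugate updates are equivalent to a single update on the pooled data, so total successes = posterior α − prior α and total failures = posterior β − prior β.
Total across both batches: 15−3=12 correct bits, 22−10=12 errors.
Subtract the second batch: 12−3=9 correct bits and 12−7=5 errors.

9 correct bits and 5 errors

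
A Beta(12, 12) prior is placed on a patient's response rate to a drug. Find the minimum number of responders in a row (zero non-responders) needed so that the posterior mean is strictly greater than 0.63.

k = 9

After k responders and 0 non-responders the posterior is Beta(12+k, 12), with mean (12+k)/(12+12+k).
Set (12+k)/(24+k) > 0.63 and solve: k > (0.63·24 − 12)/(1 − 0.63) = 8.432.
The smallest integer exceeding 8.432 is 9, and checking k=9: (21)/(33) = 0.6364 > 0.63.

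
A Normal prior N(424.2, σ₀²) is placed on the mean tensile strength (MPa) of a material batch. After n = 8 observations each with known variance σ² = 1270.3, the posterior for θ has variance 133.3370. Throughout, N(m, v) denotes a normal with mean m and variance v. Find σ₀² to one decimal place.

Posterior precision equals prior precision plus data precision: 1/σ_n² = 1/σ₀² + n/σ².
So 1/σ₀² = 1/133.3370 − 8/1270.3 = 0.007500 − 0.006298 = 0.001202.
Hence σ₀² = 1/0.001202 ≈ 831.9.

σ₀² = 831.9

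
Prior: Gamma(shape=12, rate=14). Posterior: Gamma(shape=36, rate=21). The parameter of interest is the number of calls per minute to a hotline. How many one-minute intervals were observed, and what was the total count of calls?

n = 7 one-minute intervals with total 24 calls

Gamma–Poisson conjugacy: posterior shape = α + Σxᵢ, posterior rate = β + n.
Matching: Σxᵢ = 36 − 12 = 24 and n = 21 − 14 = 7.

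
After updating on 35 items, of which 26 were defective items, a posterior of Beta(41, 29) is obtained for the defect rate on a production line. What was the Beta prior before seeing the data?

Beta(15, 20)

Beta is conjugate to the binomial likelihood: posterior = Beta(a+s, b+f).
So a = 41 − 26 = 15 and b = 29 − 9 = 20.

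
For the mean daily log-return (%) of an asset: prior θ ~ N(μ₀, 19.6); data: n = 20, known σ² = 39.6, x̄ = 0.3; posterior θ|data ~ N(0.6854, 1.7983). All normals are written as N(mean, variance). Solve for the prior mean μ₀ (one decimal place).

With known observation variance, the Normal–Normal posterior has precision τ_n = τ₀ + n/σ² and mean μ_n = (τ₀μ₀ + (n/σ²)x̄)/τ_n.
Here τ₀ = 1/19.6 = 0.051020 and τ_data = 20/39.6 = 0.505051, so τ_n = 0.556071.
Rearranging for μ₀: μ₀ = (μ_n·τ_n − τ_data·x̄)/τ₀ = (0.6854·0.556071 − 0.505051·0.3) / 0.051020 = 0.229616/0.051020 ≈ 4.5.

μ₀ = 4.5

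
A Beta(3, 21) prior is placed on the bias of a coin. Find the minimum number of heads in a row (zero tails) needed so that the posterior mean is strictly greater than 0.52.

k = 20

After k heads and 0 tails the posterior is Beta(3+k, 21), with mean (3+k)/(3+21+k).
Set (3+k)/(24+k) > 0.52 and solve: k > (0.52·24 − 3)/(1 − 0.52) = 19.750.
The smallest integer exceeding 19.750 is 20, and checking k=20: (23)/(44) = 0.5227 > 0.52.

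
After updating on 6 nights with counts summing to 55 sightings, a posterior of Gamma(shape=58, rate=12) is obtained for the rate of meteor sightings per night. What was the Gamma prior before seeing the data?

Gamma–Poisson conjugacy: posterior shape = α + Σxᵢ, posterior rate = β + n.
So α = 58 − 55 = 3 and β = 12 − 6 = 6.

Gamma(shape=3, rate=6)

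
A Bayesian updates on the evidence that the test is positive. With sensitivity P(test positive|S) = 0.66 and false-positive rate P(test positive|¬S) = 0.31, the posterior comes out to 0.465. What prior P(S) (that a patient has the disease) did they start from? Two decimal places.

In odds form, posterior odds = prior odds × likelihood ratio, so prior odds = posterior odds ÷ LR.
Posterior odds = 0.465/(1−0.465) = 0.8692. LR = 0.66/0.31 = 2.1290.
Prior odds = 0.8692/2.1290 = 0.4083, so P(S) = 0.4083/(1+0.4083) ≈ 0.29.

P(S) = 0.29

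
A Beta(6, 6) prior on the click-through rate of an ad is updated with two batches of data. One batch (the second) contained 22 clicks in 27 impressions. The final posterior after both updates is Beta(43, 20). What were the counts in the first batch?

15 clicks and 9 non-clicks

Because Beta–binomial updating is additive in the counts, the combined data contributed (α_post−α_prior, β_post−β_prior) successes and failures.
Total across both batches: 43−6=37 clicks, 20−6=14 non-clicks.
Subtract the second batch: 37−22=15 clicks and 14−5=9 non-clicks.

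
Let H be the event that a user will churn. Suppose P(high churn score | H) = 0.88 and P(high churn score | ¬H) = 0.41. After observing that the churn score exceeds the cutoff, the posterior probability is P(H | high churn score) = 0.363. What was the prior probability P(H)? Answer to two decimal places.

P(H) = 0.21

Bayes' rule in odds form gives O(H|E) = O(H)·[P(E|H)/P(E|¬H)], hence O(H) = O(H|E)/LR.
Posterior odds = 0.363/(1−0.363) = 0.5699. LR = 0.88/0.41 = 2.1463.
Prior odds = 0.5699/2.1463 = 0.2655, so P(H) = 0.2655/(1+0.2655) ≈ 0.21.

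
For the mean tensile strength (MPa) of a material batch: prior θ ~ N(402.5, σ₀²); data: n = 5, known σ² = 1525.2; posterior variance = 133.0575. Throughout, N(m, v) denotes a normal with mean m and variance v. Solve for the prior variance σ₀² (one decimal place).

σ₀² = 236.0

Posterior precision equals prior precision plus data precision: 1/σ_n² = 1/σ₀² + n/σ².
So 1/σ₀² = 1/133.0575 − 5/1525.2 = 0.007516 − 0.003278 = 0.004238.
Hence σ₀² = 1/0.004238 ≈ 236.0.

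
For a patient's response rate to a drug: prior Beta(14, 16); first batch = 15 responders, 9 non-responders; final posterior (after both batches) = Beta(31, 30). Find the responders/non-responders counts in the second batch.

Because Beta–binomial updating is additive in the counts, the combined data contributed (α_post−α_prior, β_post−β_prior) successes and failures.
Total across both batches: 31−14=17 responders, 30−16=14 non-responders.
Subtract the first batch: 17−15=2 responders and 14−9=5 non-responders.

2 responders and 5 non-responders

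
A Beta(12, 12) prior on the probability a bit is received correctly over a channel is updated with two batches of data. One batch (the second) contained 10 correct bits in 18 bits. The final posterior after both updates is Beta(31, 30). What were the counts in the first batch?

Because Beta–binomial updating is additive in the counts, the combined data contributed (α_post−α_prior, β_post−β_prior) successes and failures.
Total across both batches: 31−12=19 correct bits, 30−12=18 errors.
Subtract the second batch: 19−10=9 correct bits and 18−8=10 errors.

9 correct bits and 10 errors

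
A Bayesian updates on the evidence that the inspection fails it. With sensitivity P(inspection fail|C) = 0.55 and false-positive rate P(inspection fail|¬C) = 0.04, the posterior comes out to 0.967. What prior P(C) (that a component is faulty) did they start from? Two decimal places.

P(C) = 0.68

Bayes' rule in odds form gives O(C|E) = O(C)·[P(E|C)/P(E|¬C)], hence O(C) = O(C|E)/LR.
Posterior odds = 0.967/(1−0.967) = 29.3030. LR = 0.55/0.04 = 13.7500.
Prior odds = 29.3030/13.7500 = 2.1311, so P(C) = 2.1311/(1+2.1311) ≈ 0.68.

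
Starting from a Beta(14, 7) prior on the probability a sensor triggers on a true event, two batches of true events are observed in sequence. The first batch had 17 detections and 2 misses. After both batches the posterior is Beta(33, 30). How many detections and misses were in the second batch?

2 detections and 21 misses

Sequential conjugate updates are equivalent to a single update on the pooled data, so total successes = posterior α − prior α and total failures = posterior β − prior β.
Total across both batches: 33−14=19 detections, 30−7=23 misses.
Subtract the first batch: 19−17=2 detections and 23−2=21 misses.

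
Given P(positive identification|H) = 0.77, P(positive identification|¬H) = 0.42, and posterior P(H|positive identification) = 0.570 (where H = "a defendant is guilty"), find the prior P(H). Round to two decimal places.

P(H) = 0.42

In odds form, posterior odds = prior odds × likelihood ratio, so prior odds = posterior odds ÷ LR.
Posterior odds = 0.570/(1−0.570) = 1.3256. LR = 0.77/0.42 = 1.8333.
Prior odds = 1.3256/1.8333 = 0.7231, so P(H) = 0.7231/(1+0.7231) ≈ 0.42.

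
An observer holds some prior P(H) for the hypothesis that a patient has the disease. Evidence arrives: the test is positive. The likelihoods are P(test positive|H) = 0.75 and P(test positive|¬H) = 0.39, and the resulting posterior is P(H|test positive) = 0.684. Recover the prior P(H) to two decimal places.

P(H) = 0.53

Bayes' rule in odds form gives O(H|E) = O(H)·[P(E|H)/P(E|¬H)], hence O(H) = O(H|E)/LR.
Posterior odds = 0.684/(1−0.684) = 2.1646. LR = 0.75/0.39 = 1.9231.
Prior odds = 2.1646/1.9231 = 1.1256, so P(H) = 1.1256/(1+1.1256) ≈ 0.53.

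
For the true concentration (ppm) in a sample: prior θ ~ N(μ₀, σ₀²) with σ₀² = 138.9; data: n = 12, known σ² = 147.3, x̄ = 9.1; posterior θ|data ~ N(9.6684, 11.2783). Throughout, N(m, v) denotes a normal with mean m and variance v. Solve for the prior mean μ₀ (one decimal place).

μ₀ = 16.1

With known observation variance, the Normal–Normal posterior has precision τ_n = τ₀ + n/σ² and mean μ_n = (τ₀μ₀ + (n/σ²)x̄)/τ_n.
Here τ₀ = 1/138.9 = 0.007199 and τ_data = 12/147.3 = 0.081466, so τ_n = 0.088665.
Rearranging for μ₀: μ₀ = (μ_n·τ_n − τ_data·x̄)/τ₀ = (9.6684·0.088665 − 0.081466·9.1) / 0.007199 = 0.115908/0.007199 ≈ 16.1.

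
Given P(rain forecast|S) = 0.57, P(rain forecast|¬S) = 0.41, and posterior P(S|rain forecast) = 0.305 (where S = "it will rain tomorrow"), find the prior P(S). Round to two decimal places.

P(S) = 0.24

In odds form, posterior odds = prior odds × likelihood ratio, so prior odds = posterior odds ÷ LR.
Posterior odds = 0.305/(1−0.305) = 0.4388. LR = 0.57/0.41 = 1.3902.
Prior odds = 0.4388/1.3902 = 0.3156, so P(S) = 0.3156/(1+0.3156) ≈ 0.24.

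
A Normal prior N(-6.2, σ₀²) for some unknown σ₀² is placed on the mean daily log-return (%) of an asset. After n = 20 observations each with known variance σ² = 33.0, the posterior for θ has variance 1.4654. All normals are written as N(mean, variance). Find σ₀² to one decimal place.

For the Normal–Normal model with known σ², precisions add: τ_n = τ₀ + n/σ².
So 1/σ₀² = 1/1.4654 − 20/33.0 = 0.682408 − 0.606061 = 0.076347.
Hence σ₀² = 1/0.076347 ≈ 13.1.

σ₀² = 13.1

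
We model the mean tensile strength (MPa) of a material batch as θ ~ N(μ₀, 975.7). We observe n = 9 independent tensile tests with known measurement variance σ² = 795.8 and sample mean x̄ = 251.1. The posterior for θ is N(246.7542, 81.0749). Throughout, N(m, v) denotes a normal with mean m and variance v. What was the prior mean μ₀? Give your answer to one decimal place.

μ₀ = 198.8

With known observation variance, the Normal–Normal posterior has precision τ_n = τ₀ + n/σ² and mean μ_n = (τ₀μ₀ + (n/σ²)x̄)/τ_n.
Here τ₀ = 1/975.7 = 0.001025 and τ_data = 9/795.8 = 0.011309, so τ_n = 0.012334.
Rearranging for μ₀: μ₀ = (μ_n·τ_n − τ_data·x̄)/τ₀ = (246.7542·0.012334 − 0.011309·251.1) / 0.001025 = 0.203776/0.001025 ≈ 198.8.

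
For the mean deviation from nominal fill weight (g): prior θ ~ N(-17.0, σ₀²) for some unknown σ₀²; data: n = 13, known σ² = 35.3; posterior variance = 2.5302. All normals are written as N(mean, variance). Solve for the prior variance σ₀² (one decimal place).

Posterior precision equals prior precision plus data precision: 1/σ_n² = 1/σ₀² + n/σ².
So 1/σ₀² = 1/2.5302 − 13/35.3 = 0.395226 − 0.368272 = 0.026954.
Hence σ₀² = 1/0.026954 ≈ 37.1.

σ₀² = 37.1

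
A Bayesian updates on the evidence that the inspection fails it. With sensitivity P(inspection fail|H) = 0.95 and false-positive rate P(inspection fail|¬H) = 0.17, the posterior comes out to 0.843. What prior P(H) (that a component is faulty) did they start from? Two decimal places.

P(H) = 0.49

In odds form, posterior odds = prior odds × likelihood ratio, so prior odds = posterior odds ÷ LR.
Posterior odds = 0.843/(1−0.843) = 5.3694. LR = 0.95/0.17 = 5.5882.
Prior odds = 5.3694/5.5882 = 0.9608, so P(H) = 0.9608/(1+0.9608) ≈ 0.49.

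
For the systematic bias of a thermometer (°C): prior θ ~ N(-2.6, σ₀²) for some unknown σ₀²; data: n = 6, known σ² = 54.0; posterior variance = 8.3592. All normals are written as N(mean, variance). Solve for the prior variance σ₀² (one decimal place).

Posterior precision equals prior precision plus data precision: 1/σ_n² = 1/σ₀² + n/σ².
So 1/σ₀² = 1/8.3592 − 6/54.0 = 0.119629 − 0.111111 = 0.008518.
Hence σ₀² = 1/0.008518 ≈ 117.4.

σ₀² = 117.4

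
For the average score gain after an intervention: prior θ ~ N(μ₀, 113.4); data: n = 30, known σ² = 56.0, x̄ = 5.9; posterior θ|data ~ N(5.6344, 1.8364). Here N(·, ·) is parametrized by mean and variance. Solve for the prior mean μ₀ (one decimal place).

μ₀ = -10.5

With known observation variance, the Normal–Normal posterior has precision τ_n = τ₀ + n/σ² and mean μ_n = (τ₀μ₀ + (n/σ²)x̄)/τ_n.
Here τ₀ = 1/113.4 = 0.008818 and τ_data = 30/56.0 = 0.535714, so τ_n = 0.544532.
Rearranging for μ₀: μ₀ = (μ_n·τ_n − τ_data·x̄)/τ₀ = (5.6344·0.544532 − 0.535714·5.9) / 0.008818 = -0.092601/0.008818 ≈ -10.5.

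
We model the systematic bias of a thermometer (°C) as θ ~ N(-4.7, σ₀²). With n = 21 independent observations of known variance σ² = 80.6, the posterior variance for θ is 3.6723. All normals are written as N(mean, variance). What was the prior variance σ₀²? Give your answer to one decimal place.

σ₀² = 85.0

Posterior precision equals prior precision plus data precision: 1/σ_n² = 1/σ₀² + n/σ².
So 1/σ₀² = 1/3.6723 − 21/80.6 = 0.272309 − 0.260546 = 0.011763.
Hence σ₀² = 1/0.011763 ≈ 85.0.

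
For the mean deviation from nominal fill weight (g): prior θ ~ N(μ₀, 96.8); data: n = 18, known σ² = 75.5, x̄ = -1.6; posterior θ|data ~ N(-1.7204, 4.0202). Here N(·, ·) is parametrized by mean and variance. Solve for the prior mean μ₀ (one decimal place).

The posterior mean is a precision-weighted average: μ_n = (τ₀μ₀ + τ_data·x̄)/(τ₀+τ_data), with τ₀=1/σ₀² and τ_data=n/σ².
Here τ₀ = 1/96.8 = 0.010331 and τ_data = 18/75.5 = 0.238411, so τ_n = 0.248742.
Rearranging for μ₀: μ₀ = (μ_n·τ_n − τ_data·x̄)/τ₀ = (-1.7204·0.248742 − 0.238411·-1.6) / 0.010331 = -0.046478/0.010331 ≈ -4.5.

μ₀ = -4.5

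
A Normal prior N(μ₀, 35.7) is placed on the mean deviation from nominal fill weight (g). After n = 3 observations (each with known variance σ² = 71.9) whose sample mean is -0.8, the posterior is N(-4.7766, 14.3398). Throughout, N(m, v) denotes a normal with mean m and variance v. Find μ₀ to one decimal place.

With known observation variance, the Normal–Normal posterior has precision τ_n = τ₀ + n/σ² and mean μ_n = (τ₀μ₀ + (n/σ²)x̄)/τ_n.
Here τ₀ = 1/35.7 = 0.028011 and τ_data = 3/71.9 = 0.041725, so τ_n = 0.069736.
Rearranging for μ₀: μ₀ = (μ_n·τ_n − τ_data·x̄)/τ₀ = (-4.7766·0.069736 − 0.041725·-0.8) / 0.028011 = -0.299721/0.028011 ≈ -10.7.

μ₀ = -10.7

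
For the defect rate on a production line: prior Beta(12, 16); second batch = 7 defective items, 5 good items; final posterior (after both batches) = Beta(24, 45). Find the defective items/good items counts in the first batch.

5 defective items and 24 good items

Because Beta–binomial updating is additive in the counts, the combined data contributed (α_post−α_prior, β_post−β_prior) successes and failures.
Total across both batches: 24−12=12 defective items, 45−16=29 good items.
Subtract the second batch: 12−7=5 defective items and 29−5=24 good items.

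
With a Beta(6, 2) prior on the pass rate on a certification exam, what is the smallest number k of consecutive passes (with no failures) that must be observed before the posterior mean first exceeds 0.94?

After k passes and 0 failures the posterior is Beta(6+k, 2), with mean (6+k)/(6+2+k).
Set (6+k)/(8+k) > 0.94 and solve: k > (0.94·8 − 6)/(1 − 0.94) = 25.333.
The smallest integer exceeding 25.333 is 26, and checking k=26: (32)/(34) = 0.9412 > 0.94.

k = 26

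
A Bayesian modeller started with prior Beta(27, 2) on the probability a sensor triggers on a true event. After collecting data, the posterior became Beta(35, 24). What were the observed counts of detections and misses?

Under Beta–binomial conjugacy the posterior parameters are (α+s, β+f).
Match parameters: s=35−27=8, f=24−2=22.

8 detections and 22 misses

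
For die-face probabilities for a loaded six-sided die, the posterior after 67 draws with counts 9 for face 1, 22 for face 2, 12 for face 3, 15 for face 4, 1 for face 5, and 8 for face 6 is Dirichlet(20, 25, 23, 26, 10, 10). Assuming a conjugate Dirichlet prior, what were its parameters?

Dirichlet(11, 3, 11, 11, 9, 2)

For a Dirichlet(α) prior with multinomial counts c, the posterior is Dirichlet(α + c) componentwise.
Subtract each count from the matching posterior parameter: 20−9=11, 25−22=3, 23−12=11, 26−15=11, 10−1=9, 10−8=2.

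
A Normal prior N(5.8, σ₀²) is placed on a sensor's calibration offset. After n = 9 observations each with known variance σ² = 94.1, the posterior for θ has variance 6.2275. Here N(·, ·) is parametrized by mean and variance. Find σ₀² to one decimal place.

σ₀² = 15.4

Posterior precision equals prior precision plus data precision: 1/σ_n² = 1/σ₀² + n/σ².
So 1/σ₀² = 1/6.2275 − 9/94.1 = 0.160578 − 0.095643 = 0.064935.
Hence σ₀² = 1/0.064935 ≈ 15.4.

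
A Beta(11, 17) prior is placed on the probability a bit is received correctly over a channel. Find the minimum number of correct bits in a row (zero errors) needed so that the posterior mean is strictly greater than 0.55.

After k correct bits and 0 errors the posterior is Beta(11+k, 17), with mean (11+k)/(11+17+k).
Set (11+k)/(28+k) > 0.55 and solve: k > (0.55·28 − 11)/(1 − 0.55) = 9.778.
The smallest integer exceeding 9.778 is 10, and checking k=10: (21)/(38) = 0.5526 > 0.55.

k = 10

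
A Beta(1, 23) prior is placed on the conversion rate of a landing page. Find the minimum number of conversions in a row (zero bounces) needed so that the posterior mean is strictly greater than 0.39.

k = 14

After k conversions and 0 bounces the posterior is Beta(1+k, 23), with mean (1+k)/(1+23+k).
Set (1+k)/(24+k) > 0.39 and solve: k > (0.39·24 − 1)/(1 − 0.39) = 13.705.
The smallest integer exceeding 13.705 is 14.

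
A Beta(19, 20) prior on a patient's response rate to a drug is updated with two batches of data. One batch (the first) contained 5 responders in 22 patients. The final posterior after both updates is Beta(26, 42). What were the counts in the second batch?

Sequential conjugate updates are equivalent to a single update on the pooled data, so total successes = posterior α − prior α and total failures = posterior β − prior β.
Total across both batches: 26−19=7 responders, 42−20=22 non-responders.
Subtract the first batch: 7−5=2 responders and 22−17=5 non-responders.

2 responders and 5 non-responders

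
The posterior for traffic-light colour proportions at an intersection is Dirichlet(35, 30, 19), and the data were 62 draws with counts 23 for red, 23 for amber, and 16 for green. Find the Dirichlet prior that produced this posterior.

For a Dirichlet(α) prior with multinomial counts c, the posterior is Dirichlet(α + c) componentwise.
Subtract each count from the matching posterior parameter: 35−23=12, 30−23=7, 19−16=3.

Dirichlet(12, 7, 3)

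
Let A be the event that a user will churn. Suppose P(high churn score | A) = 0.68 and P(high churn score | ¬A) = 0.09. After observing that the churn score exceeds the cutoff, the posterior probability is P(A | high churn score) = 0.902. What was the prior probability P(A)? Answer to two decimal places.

P(A) = 0.55

Bayes' rule in odds form gives O(A|E) = O(A)·[P(E|A)/P(E|¬A)], hence O(A) = O(A|E)/LR.
Posterior odds = 0.902/(1−0.902) = 9.2041. LR = 0.68/0.09 = 7.5556.
Prior odds = 9.2041/7.5556 = 1.2182, so P(A) = 1.2182/(1+1.2182) ≈ 0.55.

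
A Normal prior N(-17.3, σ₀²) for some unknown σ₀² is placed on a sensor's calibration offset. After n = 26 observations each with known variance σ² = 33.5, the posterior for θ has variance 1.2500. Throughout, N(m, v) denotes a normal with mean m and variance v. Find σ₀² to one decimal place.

σ₀² = 41.9

Posterior precision equals prior precision plus data precision: 1/σ_n² = 1/σ₀² + n/σ².
So 1/σ₀² = 1/1.2500 − 26/33.5 = 0.800000 − 0.776119 = 0.023881.
Hence σ₀² = 1/0.023881 ≈ 41.9.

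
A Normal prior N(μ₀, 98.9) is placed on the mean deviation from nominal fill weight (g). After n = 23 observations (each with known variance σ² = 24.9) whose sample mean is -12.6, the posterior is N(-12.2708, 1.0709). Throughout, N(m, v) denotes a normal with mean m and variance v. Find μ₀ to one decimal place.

The posterior mean is a precision-weighted average: μ_n = (τ₀μ₀ + τ_data·x̄)/(τ₀+τ_data), with τ₀=1/σ₀² and τ_data=n/σ².
Here τ₀ = 1/98.9 = 0.010111 and τ_data = 23/24.9 = 0.923695, so τ_n = 0.933806.
Rearranging for μ₀: μ₀ = (μ_n·τ_n − τ_data·x̄)/τ₀ = (-12.2708·0.933806 − 0.923695·-12.6) / 0.010111 = 0.180010/0.010111 ≈ 17.8.

μ₀ = 17.8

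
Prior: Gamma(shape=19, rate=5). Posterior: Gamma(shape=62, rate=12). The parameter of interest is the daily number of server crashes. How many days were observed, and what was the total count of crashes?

n = 7 days with total 43 crashes

Gamma–Poisson conjugacy: posterior shape = α + Σxᵢ, posterior rate = β + n.
Matching: Σxᵢ = 62 − 19 = 43 and n = 12 − 5 = 7.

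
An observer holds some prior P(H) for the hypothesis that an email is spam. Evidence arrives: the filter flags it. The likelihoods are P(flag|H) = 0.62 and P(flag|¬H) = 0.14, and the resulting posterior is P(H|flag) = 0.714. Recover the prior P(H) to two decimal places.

P(H) = 0.36

In odds form, posterior odds = prior odds × likelihood ratio, so prior odds = posterior odds ÷ LR.
Posterior odds = 0.714/(1−0.714) = 2.4965. LR = 0.62/0.14 = 4.4286.
Prior odds = 2.4965/4.4286 = 0.5637, so P(H) = 0.5637/(1+0.5637) ≈ 0.36.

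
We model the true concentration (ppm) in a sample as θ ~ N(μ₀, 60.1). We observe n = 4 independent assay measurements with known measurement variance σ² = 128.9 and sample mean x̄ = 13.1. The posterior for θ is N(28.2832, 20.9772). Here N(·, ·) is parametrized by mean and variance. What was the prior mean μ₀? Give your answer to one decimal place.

The posterior mean is a precision-weighted average: μ_n = (τ₀μ₀ + τ_data·x̄)/(τ₀+τ_data), with τ₀=1/σ₀² and τ_data=n/σ².
Here τ₀ = 1/60.1 = 0.016639 and τ_data = 4/128.9 = 0.031032, so τ_n = 0.047671.
Rearranging for μ₀: μ₀ = (μ_n·τ_n − τ_data·x̄)/τ₀ = (28.2832·0.047671 − 0.031032·13.1) / 0.016639 = 0.941769/0.016639 ≈ 56.6.

μ₀ = 56.6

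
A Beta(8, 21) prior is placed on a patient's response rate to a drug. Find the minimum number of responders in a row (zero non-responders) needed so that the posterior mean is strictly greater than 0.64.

k = 30

After k responders and 0 non-responders the posterior is Beta(8+k, 21), with mean (8+k)/(8+21+k).
Set (8+k)/(29+k) > 0.64 and solve: k > (0.64·29 − 8)/(1 − 0.64) = 29.333.
The smallest integer exceeding 29.333 is 30.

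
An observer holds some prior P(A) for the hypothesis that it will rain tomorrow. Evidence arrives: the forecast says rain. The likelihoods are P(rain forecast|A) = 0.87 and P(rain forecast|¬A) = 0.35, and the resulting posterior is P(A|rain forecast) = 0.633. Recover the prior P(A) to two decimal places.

Bayes' rule in odds form gives O(A|E) = O(A)·[P(E|A)/P(E|¬A)], hence O(A) = O(A|E)/LR.
Posterior odds = 0.633/(1−0.633) = 1.7248. LR = 0.87/0.35 = 2.4857.
Prior odds = 1.7248/2.4857 = 0.6939, so P(A) = 0.6939/(1+0.6939) ≈ 0.41.

P(A) = 0.41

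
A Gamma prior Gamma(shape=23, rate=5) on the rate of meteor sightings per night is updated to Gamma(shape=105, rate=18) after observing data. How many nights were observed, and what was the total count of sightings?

n = 13 nights with total 82 sightings

A Gamma(α, β) prior (rate parametrization) on a Poisson rate with n observations summing to S gives posterior Gamma(α+S, β+n).
Matching: Σxᵢ = 105 − 23 = 82 and n = 18 − 5 = 13.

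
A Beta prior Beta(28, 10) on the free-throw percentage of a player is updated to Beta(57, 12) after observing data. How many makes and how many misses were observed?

29 makes and 2 misses

A Beta(a, b) prior with s successes and f failures in binomial data gives a Beta(a+s, b+f) posterior.
So s = 57 − 28 = 29 and f = 12 − 10 = 2.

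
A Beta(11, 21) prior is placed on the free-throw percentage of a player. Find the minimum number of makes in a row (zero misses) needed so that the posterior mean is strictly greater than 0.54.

After k makes and 0 misses the posterior is Beta(11+k, 21), with mean (11+k)/(11+21+k).
Set (11+k)/(32+k) > 0.54 and solve: k > (0.54·32 − 11)/(1 − 0.54) = 13.652.
The smallest integer exceeding 13.652 is 14, and checking k=14: (25)/(46) = 0.5435 > 0.54.

k = 14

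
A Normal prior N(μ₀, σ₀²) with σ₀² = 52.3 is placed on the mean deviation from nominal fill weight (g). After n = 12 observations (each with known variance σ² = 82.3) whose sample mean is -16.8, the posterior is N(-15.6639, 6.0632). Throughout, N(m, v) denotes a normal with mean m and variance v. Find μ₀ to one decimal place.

μ₀ = -7.0

With known observation variance, the Normal–Normal posterior has precision τ_n = τ₀ + n/σ² and mean μ_n = (τ₀μ₀ + (n/σ²)x̄)/τ_n.
Here τ₀ = 1/52.3 = 0.019120 and τ_data = 12/82.3 = 0.145808, so τ_n = 0.164928.
Rearranging for μ₀: μ₀ = (μ_n·τ_n − τ_data·x̄)/τ₀ = (-15.6639·0.164928 − 0.145808·-16.8) / 0.019120 = -0.133841/0.019120 ≈ -7.0.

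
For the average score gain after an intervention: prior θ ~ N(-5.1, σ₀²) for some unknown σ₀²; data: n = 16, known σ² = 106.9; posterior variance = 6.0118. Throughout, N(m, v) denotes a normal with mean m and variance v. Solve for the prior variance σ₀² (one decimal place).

σ₀² = 60.0

Posterior precision equals prior precision plus data precision: 1/σ_n² = 1/σ₀² + n/σ².
So 1/σ₀² = 1/6.0118 − 16/106.9 = 0.166340 − 0.149673 = 0.016667.
Hence σ₀² = 1/0.016667 ≈ 60.0.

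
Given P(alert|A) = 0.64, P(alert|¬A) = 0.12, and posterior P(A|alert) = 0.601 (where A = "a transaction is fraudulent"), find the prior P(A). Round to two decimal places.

P(A) = 0.22

Bayes' rule in odds form gives O(A|E) = O(A)·[P(E|A)/P(E|¬A)], hence O(A) = O(A|E)/LR.
Posterior odds = 0.601/(1−0.601) = 1.5063. LR = 0.64/0.12 = 5.3333.
Prior odds = 1.5063/5.3333 = 0.2824, so P(A) = 0.2824/(1+0.2824) ≈ 0.22.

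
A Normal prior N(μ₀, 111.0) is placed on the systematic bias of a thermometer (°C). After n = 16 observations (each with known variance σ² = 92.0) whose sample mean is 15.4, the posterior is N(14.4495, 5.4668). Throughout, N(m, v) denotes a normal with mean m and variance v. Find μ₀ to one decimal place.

μ₀ = -3.9

The posterior mean is a precision-weighted average: μ_n = (τ₀μ₀ + τ_data·x̄)/(τ₀+τ_data), with τ₀=1/σ₀² and τ_data=n/σ².
Here τ₀ = 1/111.0 = 0.009009 and τ_data = 16/92.0 = 0.173913, so τ_n = 0.182922.
Rearranging for μ₀: μ₀ = (μ_n·τ_n − τ_data·x̄)/τ₀ = (14.4495·0.182922 − 0.173913·15.4) / 0.009009 = -0.035129/0.009009 ≈ -3.9.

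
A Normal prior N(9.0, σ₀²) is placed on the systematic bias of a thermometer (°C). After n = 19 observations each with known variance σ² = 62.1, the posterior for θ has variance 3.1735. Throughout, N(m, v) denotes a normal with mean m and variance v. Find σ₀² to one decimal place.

For the Normal–Normal model with known σ², precisions add: τ_n = τ₀ + n/σ².
So 1/σ₀² = 1/3.1735 − 19/62.1 = 0.315110 − 0.305958 = 0.009152.
Hence σ₀² = 1/0.009152 ≈ 109.3.

σ₀² = 109.3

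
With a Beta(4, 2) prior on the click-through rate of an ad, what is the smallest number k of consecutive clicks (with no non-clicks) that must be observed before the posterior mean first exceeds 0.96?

k = 45

After k clicks and 0 non-clicks the posterior is Beta(4+k, 2), with mean (4+k)/(4+2+k).
Set (4+k)/(6+k) > 0.96 and solve: k > (0.96·6 − 4)/(1 − 0.96) = 44.000.
The smallest integer exceeding 44.000 is 45, and checking k=45: (49)/(51) = 0.9608 > 0.96.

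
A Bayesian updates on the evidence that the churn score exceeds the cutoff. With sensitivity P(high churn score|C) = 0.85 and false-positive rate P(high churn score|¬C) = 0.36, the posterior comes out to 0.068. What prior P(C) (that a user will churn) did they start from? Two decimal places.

P(C) = 0.03

Bayes' rule in odds form gives O(C|E) = O(C)·[P(E|C)/P(E|¬C)], hence O(C) = O(C|E)/LR.
Posterior odds = 0.068/(1−0.068) = 0.0730. LR = 0.85/0.36 = 2.3611.
Prior odds = 0.0730/2.3611 = 0.0309, so P(C) = 0.0309/(1+0.0309) ≈ 0.03.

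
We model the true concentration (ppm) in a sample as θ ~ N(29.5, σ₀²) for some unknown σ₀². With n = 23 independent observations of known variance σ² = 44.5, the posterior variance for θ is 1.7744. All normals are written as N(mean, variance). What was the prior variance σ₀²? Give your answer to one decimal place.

σ₀² = 21.4

Posterior precision equals prior precision plus data precision: 1/σ_n² = 1/σ₀² + n/σ².
So 1/σ₀² = 1/1.7744 − 23/44.5 = 0.563571 − 0.516854 = 0.046717.
Hence σ₀² = 1/0.046717 ≈ 21.4.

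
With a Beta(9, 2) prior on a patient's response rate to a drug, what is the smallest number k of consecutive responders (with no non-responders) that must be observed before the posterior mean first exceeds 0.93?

After k responders and 0 non-responders the posterior is Beta(9+k, 2), with mean (9+k)/(9+2+k).
Set (9+k)/(11+k) > 0.93 and solve: k > (0.93·11 − 9)/(1 − 0.93) = 17.571.
The smallest integer exceeding 17.571 is 18, and checking k=18: (27)/(29) = 0.9310 > 0.93.

k = 18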